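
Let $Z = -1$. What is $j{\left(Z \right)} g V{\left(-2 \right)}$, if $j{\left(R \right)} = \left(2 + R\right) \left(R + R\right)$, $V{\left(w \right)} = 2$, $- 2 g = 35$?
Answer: $70$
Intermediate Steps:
$g = - \frac{35}{2}$ ($g = \left(- \frac{1}{2}\right) 35 = - \frac{35}{2} \approx -17.5$)
$j{\left(R \right)} = 2 R \left(2 + R\right)$ ($j{\left(R \right)} = \left(2 + R\right) 2 R = 2 R \left(2 + R\right)$)
$j{\left(Z \right)} g V{\left(-2 \right)} = 2 \left(-1\right) \left(2 - 1\right) \left(- \frac{35}{2}\right) 2 = 2 \left(-1\right) 1 \left(- \frac{35}{2}\right) 2 = \left(-2\right) \left(- \frac{35}{2}\right) 2 = 35 \cdot 2 = 70$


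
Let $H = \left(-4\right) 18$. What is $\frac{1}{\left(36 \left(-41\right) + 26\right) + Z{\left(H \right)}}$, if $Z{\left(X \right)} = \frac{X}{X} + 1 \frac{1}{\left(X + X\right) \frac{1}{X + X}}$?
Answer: $- \frac{1}{1448} \approx -0.00069061$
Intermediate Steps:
$H = -72$
$Z{\left(X \right)} = 2$ ($Z{\left(X \right)} = 1 + 1 \frac{1}{2 X \frac{1}{2 X}} = 1 + 1 \cdot 1^{-1} = 1 + 1 \cdot 1 = 1 + 1 = 2$)
$\frac{1}{\left(36 \left(-41\right) + 26\right) + Z{\left(H \right)}} = \frac{1}{\left(36 \left(-41\right) + 26\right) + 2} = \frac{1}{\left(-1476 + 26\right) + 2} = \frac{1}{-1450 + 2} = \frac{1}{-1448} = - \frac{1}{1448}$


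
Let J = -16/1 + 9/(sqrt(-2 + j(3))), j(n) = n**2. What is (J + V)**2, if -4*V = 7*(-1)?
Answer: 24039/112 - 513*sqrt(7)/14 ≈ 117.69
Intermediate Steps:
V = 7/4 (V = -7*(-1)/4 = -1/4*(-7) = 7/4 ≈ 1.7500)
J = -16 + 9*sqrt(7)/7 (J = -16/1 + 9/(sqrt(-2 + 3**2)) = -16*1 + 9/(sqrt(-2 + 9)) = -16 + 9/(sqrt(7)) = -16 + 9*(sqrt(7)/7) = -16 + 9*sqrt(7)/7 ≈ -12.598)
(J + V)**2 = ((-16 + 9*sqrt(7)/7) + 7/4)**2 = (-57/4 + 9*sqrt(7)/7)**2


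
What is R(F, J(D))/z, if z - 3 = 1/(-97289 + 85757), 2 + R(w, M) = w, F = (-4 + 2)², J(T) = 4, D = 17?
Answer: 23064/34595 ≈ 0.66669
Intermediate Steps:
F = 4 (F = (-2)² = 4)
R(w, M) = -2 + w
z = 34595/11532 (z = 3 + 1/(-97289 + 85757) = 3 + 1/(-11532) = 3 - 1/11532 = 34595/11532 ≈ 2.9999)
R(F, J(D))/z = (-2 + 4)/(34595/11532) = 2*(11532/34595) = 23064/34595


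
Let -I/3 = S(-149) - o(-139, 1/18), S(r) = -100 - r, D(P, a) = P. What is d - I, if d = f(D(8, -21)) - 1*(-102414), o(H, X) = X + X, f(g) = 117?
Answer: 308033/3 ≈ 1.0268e+5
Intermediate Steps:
o(H, X) = 2*X
I = -440/3 (I = -3*((-100 - 1*(-149)) - 2/18) = -3*((-100 + 149) - 2/18) = -3*(49 - 1*⅑) = -3*(49 - ⅑) = -3*440/9 = -440/3 ≈ -146.67)
d = 102531 (d = 117 - 1*(-102414) = 117 + 102414 = 102531)
d - I = 102531 - 1*(-440/3) = 102531 + 440/3 = 308033/3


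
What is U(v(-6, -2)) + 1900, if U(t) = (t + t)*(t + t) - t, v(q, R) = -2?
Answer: 1918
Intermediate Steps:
U(t) = -t + 4*t**2 (U(t) = (2*t)*(2*t) - t = 4*t**2 - t = -t + 4*t**2)
U(v(-6, -2)) + 1900 = -2*(-1 + 4*(-2)) + 1900 = -2*(-1 - 8) + 1900 = -2*(-9) + 1900 = 18 + 1900 = 1918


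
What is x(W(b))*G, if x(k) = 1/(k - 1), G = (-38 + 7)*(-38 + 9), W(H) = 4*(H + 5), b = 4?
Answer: 899/35 ≈ 25.686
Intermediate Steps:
W(H) = 20 + 4*H (W(H) = 4*(5 + H) = 20 + 4*H)
G = 899 (G = -31*(-29) = 899)
x(k) = 1/(-1 + k)
x(W(b))*G = 899/(-1 + (20 + 4*4)) = 899/(-1 + (20 + 16)) = 899/(-1 + 36) = 899/35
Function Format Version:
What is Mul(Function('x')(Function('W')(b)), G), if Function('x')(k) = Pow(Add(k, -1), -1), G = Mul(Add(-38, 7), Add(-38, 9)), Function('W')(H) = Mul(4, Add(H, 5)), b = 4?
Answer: Rational(899, 35) ≈ 25.686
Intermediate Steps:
Function('W')(H) = Add(20, Mul(4, H)) (Function('W')(H) = Mul(4, Add(5, H)) = Add(20, Mul(4, H)))
G = 899 (G = Mul(-31, -29) = 899)
Function('x')(k) = Pow(Add(-1, k), -1)
Mul(Function('x')(Function('W')(b)), G) = Mul(Pow(Add(-1, Add(20, Mul(4, 4))), -1), 899) = Mul(Pow(Add(-1, Add(20, 16)), -1), 899) = Mul(Pow(Add(-1, 36), -1), 899) = Mul(Pow(35, -1), 899) = Mul(Rational(1, 35), 899) = Rational(899, 35)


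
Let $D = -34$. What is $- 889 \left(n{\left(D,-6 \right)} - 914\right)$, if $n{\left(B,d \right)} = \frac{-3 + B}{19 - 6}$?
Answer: $\frac{10595991}{13} \approx 8.1508 \cdot 10^{5}$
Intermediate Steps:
$n{\left(B,d \right)} = - \frac{3}{13} + \frac{B}{13}$ ($n{\left(B,d \right)} = \frac{-3 + B}{13} = \left(-3 + B\right) \frac{1}{13} = - \frac{3}{13} + \frac{B}{13}$)
$- 889 \left(n{\left(D,-6 \right)} - 914\right) = - 889 \left(\left(- \frac{3}{13} + \frac{1}{13} \left(-34\right)\right) - 914\right) = - 889 \left(\left(- \frac{3}{13} - \frac{34}{13}\right) - 914\right) = - 889 \left(- \frac{37}{13} - 914\right) = \left(-889\right) \left(- \frac{11919}{13}\right) = \frac{10595991}{13}$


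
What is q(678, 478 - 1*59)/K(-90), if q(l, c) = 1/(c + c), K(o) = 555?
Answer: 1/465090 ≈ 2.1501e-6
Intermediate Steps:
q(l, c) = 1/(2*c)
q(678, 478 - 1*59)/K(-90) = (1/(2*(478 - 1*59)))/555 = (1/(2*(478 - 59)))*(1/555) = ((1/2)/419)*(1/555) = ((1/2)*(1/419))*(1/555) = (1/838)*(1/555) = 1/465090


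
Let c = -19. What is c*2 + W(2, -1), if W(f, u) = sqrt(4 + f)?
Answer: -38 + sqrt(6) ≈ -35.551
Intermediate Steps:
c*2 + W(2, -1) = -19*2 + sqrt(4 + 2) = -38 + sqrt(6)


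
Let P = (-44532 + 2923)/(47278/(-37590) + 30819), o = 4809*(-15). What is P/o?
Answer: 7448011/397923773142 ≈ 1.8717e-5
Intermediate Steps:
o = -72135
P = -111720165/82745638 (P = -41609/(47278*(-1/37590) + 30819) = -41609/(-3377/2685 + 30819) = -41609/82745638/2685 = -41609*2685/82745638 = -111720165/82745638 ≈ -1.3502)
P/o = -111720165/82745638/(-72135) = -111720165/82745638*(-1/72135) = 7448011/397923773142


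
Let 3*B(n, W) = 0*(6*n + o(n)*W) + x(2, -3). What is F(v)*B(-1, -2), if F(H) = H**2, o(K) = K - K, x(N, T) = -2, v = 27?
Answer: -486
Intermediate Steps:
o(K) = 0
B(n, W) = -2/3 (B(n, W) = (0*(6*n + 0*W) - 2)/3 = (0*(6*n + 0) - 2)/3 = (0*(6*n) - 2)/3 = (0 - 2)/3 = (1/3)*(-2) = -2/3)
F(v)*B(-1, -2) = 27**2*(-2/3) = 729*(-2/3) = -486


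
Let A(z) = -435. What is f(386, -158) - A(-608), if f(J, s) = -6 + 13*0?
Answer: 429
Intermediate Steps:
f(J, s) = -6 (f(J, s) = -6 + 0 = -6)
f(386, -158) - A(-608) = -6 - 1*(-435) = -6 + 435 = 429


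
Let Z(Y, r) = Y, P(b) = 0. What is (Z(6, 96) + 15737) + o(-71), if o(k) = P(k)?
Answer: 15743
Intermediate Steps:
o(k) = 0
(Z(6, 96) + 15737) + o(-71) = (6 + 15737) + 0 = 15743 + 0 = 15743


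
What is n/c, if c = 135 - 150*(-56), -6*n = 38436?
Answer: -6406/8535 ≈ -0.75056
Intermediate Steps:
n = -6406 (n = -⅙*38436 = -6406)
c = 8535 (c = 135 + 8400 = 8535)
n/c = -6406/8535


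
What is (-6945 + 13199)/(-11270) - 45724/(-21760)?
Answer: 9480561/6130880 ≈ 1.5464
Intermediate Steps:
(-6945 + 13199)/(-11270) - 45724/(-21760) = 6254*(-1/11270) - 45724*(-1/21760) = -3127/5635 + 11431/5440 = 9480561/6130880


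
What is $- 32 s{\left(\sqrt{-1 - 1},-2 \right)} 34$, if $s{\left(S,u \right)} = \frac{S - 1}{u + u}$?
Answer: $-272 + 272 i \sqrt{2} \approx -272.0 + 384.67 i$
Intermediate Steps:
$s{\left(S,u \right)} = \frac{-1 + S}{2 u}$
$- 32 s{\left(\sqrt{-1 - 1},-2 \right)} 34 = - 32 \frac{-1 + \sqrt{-1 - 1}}{2 \left(-2\right)} 34 = - 32 \cdot \frac{1}{2} \left(- \frac{1}{2}\right) \left(-1 + \sqrt{-2}\right) 34 = - 32 \cdot \frac{1}{2} \left(- \frac{1}{2}\right) \left(-1 + i \sqrt{2}\right) 34 = - 32 \left(\frac{1}{4} - \frac{i \sqrt{2}}{4}\right) 34 = \left(-8 + 8 i \sqrt{2}\right) 34 = -272 + 272 i \sqrt{2}$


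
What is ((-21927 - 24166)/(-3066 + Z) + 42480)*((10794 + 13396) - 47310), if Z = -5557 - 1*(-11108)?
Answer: -487909253168/497 ≈ -9.8171e+8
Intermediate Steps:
Z = 5551 (Z = -5557 + 11108 = 5551)
((-21927 - 24166)/(-3066 + Z) + 42480)*((10794 + 13396) - 47310) = ((-21927 - 24166)/(-3066 + 5551) + 42480)*((10794 + 13396) - 47310) = (-46093/2485 + 42480)*(24190 - 47310) = (-46093*1/2485 + 42480)*(-23120) = (-46093/2485 + 42480)*(-23120) = (105516707/2485)*(-23120) = -487909253168/497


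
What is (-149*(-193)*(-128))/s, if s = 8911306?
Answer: -1840448/4455653 ≈ -0.41306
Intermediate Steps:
(-149*(-193)*(-128))/s = (-149*(-193)*(-128))/8911306 = (28757*(-128))*(1/8911306) = -3680896*1/8911306 = -1840448/4455653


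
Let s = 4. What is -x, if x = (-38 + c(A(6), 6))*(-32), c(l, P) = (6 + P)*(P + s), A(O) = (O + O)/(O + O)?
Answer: 2624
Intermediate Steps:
A(O) = 1 (A(O) = (2*O)/((2*O)) = (2*O)*(1/(2*O)) = 1)
c(l, P) = (4 + P)*(6 + P) (c(l, P) = (6 + P)*(P + 4) = (6 + P)*(4 + P) = (4 + P)*(6 + P))
x = -2624 (x = (-38 + (24 + 6² + 10*6))*(-32) = (-38 + (24 + 36 + 60))*(-32) = (-38 + 120)*(-32) = 82*(-32) = -2624)
-x = -1*(-2624) = 2624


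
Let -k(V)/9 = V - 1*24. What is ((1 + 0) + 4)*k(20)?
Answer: 180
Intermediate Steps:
k(V) = 216 - 9*V (k(V) = -9*(V - 1*24) = -9*(V - 24) = -9*(-24 + V) = 216 - 9*V)
((1 + 0) + 4)*k(20) = ((1 + 0) + 4)*(216 - 9*20) = (1 + 4)*(216 - 180) = 5*36 = 180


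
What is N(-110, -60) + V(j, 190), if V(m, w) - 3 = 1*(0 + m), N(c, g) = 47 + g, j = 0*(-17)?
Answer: -10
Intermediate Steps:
j = 0
V(m, w) = 3 + m (V(m, w) = 3 + 1*(0 + m) = 3 + 1*m = 3 + m)
N(-110, -60) + V(j, 190) = (47 - 60) + (3 + 0) = -13 + 3 = -10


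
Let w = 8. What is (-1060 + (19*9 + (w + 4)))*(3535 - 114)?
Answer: -3000217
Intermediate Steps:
(-1060 + (19*9 + (w + 4)))*(3535 - 114) = (-1060 + (19*9 + (8 + 4)))*(3535 - 114) = (-1060 + (171 + 12))*3421 = (-1060 + 183)*3421 = -877*3421 = -3000217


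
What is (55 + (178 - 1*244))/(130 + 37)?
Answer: -11/167 ≈ -0.065868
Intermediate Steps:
(55 + (178 - 1*244))/(130 + 37) = (55 + (178 - 244))/167 = (55 - 66)*(1/167) = -11*1/167 = -11/167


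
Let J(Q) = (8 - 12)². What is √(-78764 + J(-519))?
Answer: 2*I*√19687 ≈ 280.62*I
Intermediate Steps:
J(Q) = 16 (J(Q) = (-4)² = 16)
√(-78764 + J(-519)) = √(-78764 + 16) = √(-78748) = 2*I*√19687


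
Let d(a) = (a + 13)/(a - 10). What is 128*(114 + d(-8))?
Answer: 131008/9 ≈ 14556.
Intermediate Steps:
d(a) = (13 + a)/(-10 + a)
128*(114 + d(-8)) = 128*(114 + (13 - 8)/(-10 - 8)) = 128*(114 + 5/(-18)) = 128*(114 - 1/18*5) = 128*(114 - 5/18) = 128*(2047/18) = 131008/9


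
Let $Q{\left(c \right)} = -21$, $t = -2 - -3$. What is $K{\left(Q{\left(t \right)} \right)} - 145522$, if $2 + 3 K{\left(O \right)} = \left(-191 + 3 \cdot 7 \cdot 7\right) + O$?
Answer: $- \frac{436633}{3} \approx -1.4554 \cdot 10^{5}$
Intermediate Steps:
$t = 1$ ($t = -2 + 3 = 1$)
$K{\left(O \right)} = - \frac{46}{3} + \frac{O}{3}$ ($K{\left(O \right)} = - \frac{2}{3} + \frac{\left(-191 + 3 \cdot 7 \cdot 7\right) + O}{3} = - \frac{2}{3} + \frac{\left(-191 + 21 \cdot 7\right) + O}{3} = - \frac{2}{3} + \frac{\left(-191 + 147\right) + O}{3} = - \frac{2}{3} + \frac{-44 + O}{3} = - \frac{2}{3} + \left(- \frac{44}{3} + \frac{O}{3}\right) = - \frac{46}{3} + \frac{O}{3}$)
$K{\left(Q{\left(t \right)} \right)} - 145522 = \left(- \frac{46}{3} + \frac{1}{3} \left(-21\right)\right) - 145522 = \left(- \frac{46}{3} - 7\right) - 145522 = - \frac{67}{3} - 145522 = - \frac{436633}{3}$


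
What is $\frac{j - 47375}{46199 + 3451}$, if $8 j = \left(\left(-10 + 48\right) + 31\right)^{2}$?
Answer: $- \frac{374239}{397200} \approx -0.94219$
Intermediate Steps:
$j = \frac{4761}{8}$ ($j = \frac{\left(\left(-10 + 48\right) + 31\right)^{2}}{8} = \frac{\left(38 + 31\right)^{2}}{8} = \frac{69^{2}}{8} = \frac{1}{8} \cdot 4761 = \frac{4761}{8} \approx 595.13$)
$\frac{j - 47375}{46199 + 3451} = \frac{\frac{4761}{8} - 47375}{46199 + 3451} = - \frac{374239}{8 \cdot 49650} = \left(- \frac{374239}{8}\right) \frac{1}{49650} = - \frac{374239}{397200}$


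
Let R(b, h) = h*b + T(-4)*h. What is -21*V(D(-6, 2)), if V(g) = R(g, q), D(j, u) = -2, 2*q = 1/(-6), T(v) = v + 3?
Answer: -21/4 ≈ -5.2500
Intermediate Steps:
T(v) = 3 + v
q = -1/12 (q = (1/(-6))/2 = (1*(-⅙))/2 = (½)*(-⅙) = -1/12 ≈ -0.083333)
R(b, h) = -h + b*h (R(b, h) = h*b + (3 - 4)*h = b*h - h = -h + b*h)
V(g) = 1/12 - g/12 (V(g) = -(-1 + g)/12 = 1/12 - g/12)
-21*V(D(-6, 2)) = -21*(1/12 - 1/12*(-2)) = -21*(1/12 + ⅙) = -21*¼ = -21/4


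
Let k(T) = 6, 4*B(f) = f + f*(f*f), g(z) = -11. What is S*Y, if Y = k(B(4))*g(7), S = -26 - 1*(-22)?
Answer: 264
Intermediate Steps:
S = -4 (S = -26 + 22 = -4)
B(f) = f/4 + f³/4 (B(f) = (f + f*(f*f))/4 = (f + f*f²)/4 = (f + f³)/4 = f/4 + f³/4)
Y = -66 (Y = 6*(-11) = -66)
S*Y = -4*(-66) = 264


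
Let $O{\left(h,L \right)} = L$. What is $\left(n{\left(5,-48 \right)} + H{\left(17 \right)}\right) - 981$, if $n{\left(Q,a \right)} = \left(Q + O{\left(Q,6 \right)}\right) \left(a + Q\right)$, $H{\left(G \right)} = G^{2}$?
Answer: $-1165$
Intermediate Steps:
$n{\left(Q,a \right)} = \left(6 + Q\right) \left(Q + a\right)$ ($n{\left(Q,a \right)} = \left(Q + 6\right) \left(a + Q\right) = \left(6 + Q\right) \left(Q + a\right)$)
$\left(n{\left(5,-48 \right)} + H{\left(17 \right)}\right) - 981 = \left(\left(5^{2} + 6 \cdot 5 + 6 \left(-48\right) + 5 \left(-48\right)\right) + 17^{2}\right) - 981 = \left(\left(25 + 30 - 288 - 240\right) + 289\right) - 981 = \left(-473 + 289\right) - 981 = -184 - 981 = -1165$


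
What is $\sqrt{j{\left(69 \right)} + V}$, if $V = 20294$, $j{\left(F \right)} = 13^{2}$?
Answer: $\sqrt{20463} \approx 143.05$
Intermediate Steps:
$j{\left(F \right)} = 169$
$\sqrt{j{\left(69 \right)} + V} = \sqrt{169 + 20294} = \sqrt{20463}$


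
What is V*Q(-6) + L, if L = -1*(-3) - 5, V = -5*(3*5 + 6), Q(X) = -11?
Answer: 1153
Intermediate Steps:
V = -105 (V = -5*(15 + 6) = -5*21 = -105)
L = -2 (L = 3 - 5 = -2)
V*Q(-6) + L = -105*(-11) - 2 = 1155 - 2 = 1153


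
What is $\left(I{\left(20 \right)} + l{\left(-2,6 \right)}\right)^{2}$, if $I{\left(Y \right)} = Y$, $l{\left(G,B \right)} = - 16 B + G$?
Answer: $6084$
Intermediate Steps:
$l{\left(G,B \right)} = G - 16 B$
$\left(I{\left(20 \right)} + l{\left(-2,6 \right)}\right)^{2} = \left(20 - 98\right)^{2} = \left(-78\right)^{2} = 6084$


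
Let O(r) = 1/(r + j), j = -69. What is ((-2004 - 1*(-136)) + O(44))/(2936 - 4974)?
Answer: 46701/50950 ≈ 0.91660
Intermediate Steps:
O(r) = 1/(-69 + r) (O(r) = 1/(r - 69) = 1/(-69 + r))
((-2004 - 1*(-136)) + O(44))/(2936 - 4974) = ((-2004 - 1*(-136)) + 1/(-69 + 44))/(2936 - 4974) = ((-2004 + 136) + 1/(-25))/(-2038) = (-1868 - 1/25)*(-1/2038) = -46701/25*(-1/2038) = 46701/50950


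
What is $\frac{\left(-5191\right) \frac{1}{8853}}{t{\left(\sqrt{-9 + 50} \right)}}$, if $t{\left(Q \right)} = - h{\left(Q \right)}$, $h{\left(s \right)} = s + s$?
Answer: $\frac{5191 \sqrt{41}}{725946} \approx 0.045787$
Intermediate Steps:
$h{\left(s \right)} = 2 s$
$t{\left(Q \right)} = - 2 Q$
$\frac{\left(-5191\right) \frac{1}{8853}}{t{\left(\sqrt{-9 + 50} \right)}} = \frac{\left(-5191\right) \frac{1}{8853}}{\left(-2\right) \sqrt{-9 + 50}} = \frac{\left(-5191\right) \frac{1}{8853}}{\left(-2\right) \sqrt{41}} = - \frac{5191 \left(- \frac{\sqrt{41}}{82}\right)}{8853} = \frac{5191 \sqrt{41}}{725946}$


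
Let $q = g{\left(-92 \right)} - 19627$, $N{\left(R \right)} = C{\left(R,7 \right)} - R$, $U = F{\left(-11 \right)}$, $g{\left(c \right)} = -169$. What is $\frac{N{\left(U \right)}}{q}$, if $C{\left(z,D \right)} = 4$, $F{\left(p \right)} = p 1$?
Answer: $- \frac{15}{19796} \approx -0.00075773$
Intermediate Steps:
$F{\left(p \right)} = p$
$U = -11$
$N{\left(R \right)} = 4 - R$
$q = -19796$ ($q = -169 - 19627 = -19796$)
$\frac{N{\left(U \right)}}{q} = \frac{4 - -11}{-19796} = \left(4 + 11\right) \left(- \frac{1}{19796}\right) = 15 \left(- \frac{1}{19796}\right) = - \frac{15}{19796}$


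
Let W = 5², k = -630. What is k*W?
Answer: -15750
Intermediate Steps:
W = 25
k*W = -630*25 = -15750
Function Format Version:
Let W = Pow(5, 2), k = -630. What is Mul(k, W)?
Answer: -15750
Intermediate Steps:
W = 25
Mul(k, W) = Mul(-630, 25) = -15750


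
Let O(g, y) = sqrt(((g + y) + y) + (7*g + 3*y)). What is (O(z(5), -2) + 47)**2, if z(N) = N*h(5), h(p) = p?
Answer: (47 + sqrt(190))**2 ≈ 3694.7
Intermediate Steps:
z(N) = 5*N (z(N) = N*5 = 5*N)
O(g, y) = sqrt(5*y + 8*g) (O(g, y) = sqrt((g + 2*y) + (3*y + 7*g)) = sqrt(5*y + 8*g))
(O(z(5), -2) + 47)**2 = (sqrt(5*(-2) + 8*(5*5)) + 47)**2 = (sqrt(-10 + 8*25) + 47)**2 = (sqrt(-10 + 200) + 47)**2 = (sqrt(190) + 47)**2 = (47 + sqrt(190))**2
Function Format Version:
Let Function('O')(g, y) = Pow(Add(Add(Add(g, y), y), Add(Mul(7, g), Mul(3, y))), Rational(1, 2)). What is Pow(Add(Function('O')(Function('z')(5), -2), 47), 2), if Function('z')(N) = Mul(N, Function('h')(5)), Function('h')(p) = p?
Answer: Pow(Add(47, Pow(190, Rational(1, 2))), 2) ≈ 3694.7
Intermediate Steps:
Function('z')(N) = Mul(5, N) (Function('z')(N) = Mul(N, 5) = Mul(5, N))
Function('O')(g, y) = Pow(Add(Mul(5, y), Mul(8, g)), Rational(1, 2)) (Function('O')(g, y) = Pow(Add(Add(g, Mul(2, y)), Add(Mul(3, y), Mul(7, g))), Rational(1, 2)) = Pow(Add(Mul(5, y), Mul(8, g)), Rational(1, 2)))
Pow(Add(Function('O')(Function('z')(5), -2), 47), 2) = Pow(Add(Pow(Add(Mul(5, -2), Mul(8, Mul(5, 5))), Rational(1, 2)), 47), 2) = Pow(Add(Pow(Add(-10, Mul(8, 25)), Rational(1, 2)), 47), 2) = Pow(Add(Pow(Add(-10, 200), Rational(1, 2)), 47), 2) = Pow(Add(Pow(190, Rational(1, 2)), 47), 2) = Pow(Add(47, Pow(190, Rational(1, 2))), 2)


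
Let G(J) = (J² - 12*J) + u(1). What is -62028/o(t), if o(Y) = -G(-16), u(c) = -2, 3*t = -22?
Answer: 31014/223 ≈ 139.08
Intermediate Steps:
t = -22/3 (t = (⅓)*(-22) = -22/3 ≈ -7.3333)
G(J) = -2 + J² - 12*J (G(J) = (J² - 12*J) - 2 = -2 + J² - 12*J)
o(Y) = -446 (o(Y) = -(-2 + (-16)² - 12*(-16)) = -(-2 + 256 + 192) = -1*446 = -446)
-62028/o(t) = -62028/(-446) = -62028*(-1/446) = 31014/223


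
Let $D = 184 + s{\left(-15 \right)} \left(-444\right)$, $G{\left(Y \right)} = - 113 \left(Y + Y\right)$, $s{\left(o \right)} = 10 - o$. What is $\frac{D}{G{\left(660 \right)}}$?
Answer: $\frac{2729}{37290} \approx 0.073183$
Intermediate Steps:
$G{\left(Y \right)} = - 226 Y$ ($G{\left(Y \right)} = - 113 \cdot 2 Y = - 226 Y$)
$D = -10916$ ($D = 184 + \left(10 - -15\right) \left(-444\right) = 184 + \left(10 + 15\right) \left(-444\right) = 184 + 25 \left(-444\right) = 184 - 11100 = -10916$)
$\frac{D}{G{\left(660 \right)}} = - \frac{10916}{\left(-226\right) 660} = - \frac{10916}{-149160} = \left(-10916\right) \left(- \frac{1}{149160}\right) = \frac{2729}{37290}$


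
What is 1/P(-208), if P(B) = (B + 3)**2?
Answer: 1/42025 ≈ 2.3795e-5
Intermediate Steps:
P(B) = (3 + B)**2
1/P(-208) = 1/((3 - 208)**2) = 1/((-205)**2) = 1/42025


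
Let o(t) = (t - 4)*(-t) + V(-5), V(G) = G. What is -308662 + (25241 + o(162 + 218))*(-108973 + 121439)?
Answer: -1466858766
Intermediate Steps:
o(t) = -5 - t*(-4 + t) (o(t) = (t - 4)*(-t) - 5 = (-4 + t)*(-t) - 5 = -t*(-4 + t) - 5 = -5 - t*(-4 + t))
-308662 + (25241 + o(162 + 218))*(-108973 + 121439) = -308662 + (25241 + (-5 - (162 + 218)² + 4*(162 + 218)))*(-108973 + 121439) = -308662 + (25241 + (-5 - 1*380² + 4*380))*12466 = -308662 + (25241 + (-5 - 1*144400 + 1520))*12466 = -308662 + (25241 + (-5 - 144400 + 1520))*12466 = -308662 + (25241 - 142885)*12466 = -308662 - 117644*12466 = -308662 - 1466550104 = -1466858766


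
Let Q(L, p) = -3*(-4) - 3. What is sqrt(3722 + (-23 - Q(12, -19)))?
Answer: 3*sqrt(410) ≈ 60.745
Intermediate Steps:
Q(L, p) = 9 (Q(L, p) = 12 - 3 = 9)
sqrt(3722 + (-23 - Q(12, -19))) = sqrt(3722 + (-23 - 1*9)) = sqrt(3722 + (-23 - 9)) = sqrt(3722 - 32) = sqrt(3690) = 3*sqrt(410)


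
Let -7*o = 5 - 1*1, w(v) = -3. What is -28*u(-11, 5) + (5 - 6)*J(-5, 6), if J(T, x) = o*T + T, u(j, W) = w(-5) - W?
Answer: 1583/7 ≈ 226.14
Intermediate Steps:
o = -4/7 (o = -(5 - 1*1)/7 = -(5 - 1)/7 = -⅐*4 = -4/7 ≈ -0.57143)
u(j, W) = -3 - W
J(T, x) = 3*T/7 (J(T, x) = -4*T/7 + T = 3*T/7)
-28*u(-11, 5) + (5 - 6)*J(-5, 6) = -28*(-3 - 1*5) + (5 - 6)*((3/7)*(-5)) = -28*(-3 - 5) - 1*(-15/7) = -28*(-8) + 15/7 = 224 + 15/7 = 1583/7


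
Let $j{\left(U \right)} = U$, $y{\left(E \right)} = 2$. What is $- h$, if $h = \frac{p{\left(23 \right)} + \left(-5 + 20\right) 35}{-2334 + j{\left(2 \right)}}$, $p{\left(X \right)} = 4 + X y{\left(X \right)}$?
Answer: $\frac{575}{2332} \approx 0.24657$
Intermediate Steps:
$p{\left(X \right)} = 4 + 2 X$ ($p{\left(X \right)} = 4 + X 2 = 4 + 2 X$)
$h = - \frac{575}{2332}$ ($h = \frac{\left(4 + 2 \cdot 23\right) + \left(-5 + 20\right) 35}{-2334 + 2} = \frac{\left(4 + 46\right) + 15 \cdot 35}{-2332} = \left(50 + 525\right) \left(- \frac{1}{2332}\right) = 575 \left(- \frac{1}{2332}\right) = - \frac{575}{2332} \approx -0.24657$)
$- h = \left(-1\right) \left(- \frac{575}{2332}\right) = \frac{575}{2332}$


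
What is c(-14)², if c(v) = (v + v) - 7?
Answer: 1225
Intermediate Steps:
c(v) = -7 + 2*v (c(v) = 2*v - 7 = -7 + 2*v)
c(-14)² = (-7 + 2*(-14))² = (-7 - 28)² = (-35)² = 1225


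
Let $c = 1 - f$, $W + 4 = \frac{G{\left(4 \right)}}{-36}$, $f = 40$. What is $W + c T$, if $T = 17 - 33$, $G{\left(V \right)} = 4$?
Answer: $\frac{5579}{9} \approx 619.89$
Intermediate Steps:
$T = -16$ ($T = 17 - 33 = -16$)
$W = - \frac{37}{9}$ ($W = -4 + \frac{4}{-36} = -4 + 4 \left(- \frac{1}{36}\right) = -4 - \frac{1}{9} = - \frac{37}{9} \approx -4.1111$)
$c = -39$ ($c = 1 - 40 = -39$)
$W + c T = - \frac{37}{9} - -624 = - \frac{37}{9} + 624 = \frac{5579}{9}$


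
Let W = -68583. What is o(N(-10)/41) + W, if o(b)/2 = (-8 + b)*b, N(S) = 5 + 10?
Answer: -115297413/1681 ≈ -68589.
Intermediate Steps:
N(S) = 15
o(b) = 2*b*(-8 + b) (o(b) = 2*((-8 + b)*b) = 2*(b*(-8 + b)) = 2*b*(-8 + b))
o(N(-10)/41) + W = 2*(15/41)*(-8 + 15/41) - 68583 = 2*(15/41)*(-313/41) - 68583 = -9390/1681 - 68583 = -115297413/1681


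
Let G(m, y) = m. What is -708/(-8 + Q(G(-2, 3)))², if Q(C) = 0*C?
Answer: -177/16 ≈ -11.063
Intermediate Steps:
Q(C) = 0
-708/(-8 + Q(G(-2, 3)))² = -708/(-8 + 0)² = -708/((-8)²) = -708/64 = -708*1/64 = -177/16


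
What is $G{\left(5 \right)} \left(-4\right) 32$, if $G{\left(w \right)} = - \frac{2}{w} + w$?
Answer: $- \frac{2944}{5} \approx -588.8$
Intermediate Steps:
$G{\left(w \right)} = w - \frac{2}{w}$
$G{\left(5 \right)} \left(-4\right) 32 = \left(5 - \frac{2}{5}\right) \left(-4\right) 32 = \frac{23}{5} \left(-4\right) 32 = \left(- \frac{92}{5}\right) 32 = - \frac{2944}{5}$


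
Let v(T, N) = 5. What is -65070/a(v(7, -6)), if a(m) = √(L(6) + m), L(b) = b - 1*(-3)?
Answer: -32535*√14/7 ≈ -17391.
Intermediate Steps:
L(b) = 3 + b (L(b) = b + 3 = 3 + b)
a(m) = √(9 + m) (a(m) = √((3 + 6) + m) = √(9 + m))
-65070/a(v(7, -6)) = -65070/√(9 + 5) = -65070*√14/14 = -32535*√14/7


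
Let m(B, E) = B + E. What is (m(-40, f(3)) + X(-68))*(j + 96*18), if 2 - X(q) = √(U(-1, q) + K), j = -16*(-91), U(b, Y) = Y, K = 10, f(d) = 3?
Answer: -111440 - 3184*I*√58 ≈ -1.1144e+5 - 24249.0*I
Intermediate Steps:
j = 1456
X(q) = 2 - √(10 + q) (X(q) = 2 - √(q + 10) = 2 - √(10 + q))
(m(-40, f(3)) + X(-68))*(j + 96*18) = ((-40 + 3) + (2 - √(10 - 68)))*(1456 + 96*18) = (-37 + (2 - √(-58)))*(1456 + 1728) = (-37 + (2 - I*√58))*3184 = (-35 - I*√58)*3184 = -111440 - 3184*I*√58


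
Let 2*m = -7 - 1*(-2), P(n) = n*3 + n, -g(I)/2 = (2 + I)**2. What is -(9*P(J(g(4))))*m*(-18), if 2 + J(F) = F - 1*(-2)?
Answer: 116640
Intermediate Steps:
g(I) = -2*(2 + I)**2
J(F) = F (J(F) = -2 + (F - 1*(-2)) = -2 + (F + 2) = -2 + (2 + F) = F)
P(n) = 4*n (P(n) = 3*n + n = 4*n)
m = -5/2 (m = (-7 - 1*(-2))/2 = (-7 + 2)/2 = (1/2)*(-5) = -5/2 ≈ -2.5000)
-(9*P(J(g(4))))*m*(-18) = -(9*(4*(-2*(2 + 4)**2)))*(-5/2)*(-18) = -(9*(4*(-2*6**2)))*(-5/2)*(-18) = -(9*(4*(-2*36)))*(-5/2)*(-18) = -(9*(4*(-72)))*(-5/2)*(-18) = -(9*(-288))*(-5/2)*(-18) = -(-2592*(-5/2))*(-18) = -6480*(-18) = -1*(-116640) = 116640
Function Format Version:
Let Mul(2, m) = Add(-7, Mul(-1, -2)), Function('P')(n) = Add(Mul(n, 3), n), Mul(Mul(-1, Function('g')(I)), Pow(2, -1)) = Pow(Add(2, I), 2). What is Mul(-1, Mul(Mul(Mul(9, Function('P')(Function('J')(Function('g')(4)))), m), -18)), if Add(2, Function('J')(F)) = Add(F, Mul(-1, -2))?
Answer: 116640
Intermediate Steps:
Function('g')(I) = Mul(-2, Pow(Add(2, I), 2))
Function('J')(F) = F (Function('J')(F) = Add(-2, Add(F, Mul(-1, -2))) = Add(-2, Add(F, 2)) = Add(-2, Add(2, F)) = F)
Function('P')(n) = Mul(4, n) (Function('P')(n) = Add(Mul(3, n), n) = Mul(4, n))
m = Rational(-5, 2) (m = Mul(Rational(1, 2), Add(-7, Mul(-1, -2))) = Mul(Rational(1, 2), Add(-7, 2)) = Mul(Rational(1, 2), -5) = Rational(-5, 2) ≈ -2.5000)
Mul(-1, Mul(Mul(Mul(9, Function('P')(Function('J')(Function('g')(4)))), m), -18)) = Mul(-1, Mul(Mul(Mul(9, Mul(4, Mul(-2, Pow(Add(2, 4), 2)))), Rational(-5, 2)), -18)) = Mul(-1, Mul(Mul(Mul(9, Mul(4, Mul(-2, Pow(6, 2)))), Rational(-5, 2)), -18)) = Mul(-1, Mul(Mul(Mul(9, Mul(4, Mul(-2, 36))), Rational(-5, 2)), -18)) = Mul(-1, Mul(Mul(Mul(9, Mul(4, -72)), Rational(-5, 2)), -18)) = Mul(-1, Mul(Mul(Mul(9, -288), Rational(-5, 2)), -18)) = Mul(-1, Mul(Mul(-2592, Rational(-5, 2)), -18)) = Mul(-1, Mul(6480, -18)) = Mul(-1, -116640) = 116640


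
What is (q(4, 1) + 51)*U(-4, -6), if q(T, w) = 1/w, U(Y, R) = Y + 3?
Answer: -52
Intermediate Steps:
U(Y, R) = 3 + Y
(q(4, 1) + 51)*U(-4, -6) = (1/1 + 51)*(3 - 4) = (1 + 51)*(-1) = 52*(-1) = -52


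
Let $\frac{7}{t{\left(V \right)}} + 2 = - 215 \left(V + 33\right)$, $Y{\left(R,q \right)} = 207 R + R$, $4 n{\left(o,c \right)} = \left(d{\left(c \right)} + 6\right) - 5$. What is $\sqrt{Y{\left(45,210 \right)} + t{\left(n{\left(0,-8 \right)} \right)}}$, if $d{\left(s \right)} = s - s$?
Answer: $\frac{2 \sqrt{1914427764839}}{28603} \approx 96.747$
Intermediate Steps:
$d{\left(s \right)} = 0$
$n{\left(o,c \right)} = \frac{1}{4}$ ($n{\left(o,c \right)} = \frac{\left(0 + 6\right) - 5}{4} = \frac{6 - 5}{4} = \frac{1}{4} \cdot 1 = \frac{1}{4}$)
$Y{\left(R,q \right)} = 208 R$
$t{\left(V \right)} = \frac{7}{-7097 - 215 V}$ ($t{\left(V \right)} = \frac{7}{-2 - 215 \left(V + 33\right)} = \frac{7}{-2 - 215 \left(33 + V\right)} = \frac{7}{-2 - \left(7095 + 215 V\right)} = \frac{7}{-7097 - 215 V}$)
$\sqrt{Y{\left(45,210 \right)} + t{\left(n{\left(0,-8 \right)} \right)}} = \sqrt{208 \cdot 45 - \frac{7}{7097 + 215 \cdot \frac{1}{4}}} = \sqrt{9360 - \frac{7}{7097 + \frac{215}{4}}} = \sqrt{9360 - \frac{7}{\frac{28603}{4}}} = \sqrt{9360 - \frac{28}{28603}} = \sqrt{\frac{267724052}{28603}} = \frac{2 \sqrt{1914427764839}}{28603}$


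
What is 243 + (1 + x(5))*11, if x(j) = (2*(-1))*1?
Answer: 232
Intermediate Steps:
x(j) = -2 (x(j) = -2*1 = -2)
243 + (1 + x(5))*11 = 243 + (1 - 2)*11 = 243 - 1*11 = 243 - 11 = 232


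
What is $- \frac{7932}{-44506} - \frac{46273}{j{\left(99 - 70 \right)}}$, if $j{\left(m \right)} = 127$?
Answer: $- \frac{1029209387}{2826131} \approx -364.18$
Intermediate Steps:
$- \frac{7932}{-44506} - \frac{46273}{j{\left(99 - 70 \right)}} = - \frac{7932}{-44506} - \frac{46273}{127} = \left(-7932\right) \left(- \frac{1}{44506}\right) - \frac{46273}{127} = \frac{3966}{22253} - \frac{46273}{127} = - \frac{1029209387}{2826131}$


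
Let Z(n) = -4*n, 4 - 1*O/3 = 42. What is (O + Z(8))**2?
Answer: 21316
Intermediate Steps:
O = -114 (O = 12 - 3*42 = 12 - 126 = -114)
(O + Z(8))**2 = (-114 - 4*8)**2 = (-114 - 32)**2 = (-146)**2 = 21316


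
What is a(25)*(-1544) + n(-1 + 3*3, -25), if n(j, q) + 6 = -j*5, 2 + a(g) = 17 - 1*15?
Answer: -46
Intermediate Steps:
a(g) = 0 (a(g) = -2 + (17 - 1*15) = -2 + (17 - 15) = -2 + 2 = 0)
n(j, q) = -6 - 5*j (n(j, q) = -6 - j*5 = -6 - 5*j)
a(25)*(-1544) + n(-1 + 3*3, -25) = 0*(-1544) + (-6 - 5*(-1 + 3*3)) = 0 + (-6 - 5*(-1 + 9)) = 0 + (-6 - 5*8) = 0 + (-6 - 40) = 0 - 46 = -46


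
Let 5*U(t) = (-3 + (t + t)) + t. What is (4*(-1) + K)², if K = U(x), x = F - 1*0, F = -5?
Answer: 1444/25 ≈ 57.760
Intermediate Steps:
x = -5 (x = -5 - 1*0 = -5 + 0 = -5)
U(t) = -⅗ + 3*t/5 (U(t) = ((-3 + (t + t)) + t)/5 = ((-3 + 2*t) + t)/5 = (-3 + 3*t)/5 = -⅗ + 3*t/5)
K = -18/5 (K = -⅗ + (⅗)*(-5) = -⅗ - 3 = -18/5 ≈ -3.6000)
(4*(-1) + K)² = (4*(-1) - 18/5)² = (-4 - 18/5)² = (-38/5)² = 1444/25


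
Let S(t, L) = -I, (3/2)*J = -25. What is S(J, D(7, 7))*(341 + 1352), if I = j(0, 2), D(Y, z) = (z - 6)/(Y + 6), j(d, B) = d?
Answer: 0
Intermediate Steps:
J = -50/3 (J = (⅔)*(-25) = -50/3 ≈ -16.667)
D(Y, z) = (-6 + z)/(6 + Y)
I = 0
S(t, L) = 0 (S(t, L) = -1*0 = 0)
S(J, D(7, 7))*(341 + 1352) = 0*(341 + 1352) = 0*1693 = 0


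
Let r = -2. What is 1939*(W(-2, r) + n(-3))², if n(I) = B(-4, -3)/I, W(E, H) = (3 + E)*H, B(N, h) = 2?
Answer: 124096/9 ≈ 13788.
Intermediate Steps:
W(E, H) = H*(3 + E)
n(I) = 2/I
1939*(W(-2, r) + n(-3))² = 1939*(-2*(3 - 2) + 2/(-3))² = 1939*(-2*1 + 2*(-⅓))² = 1939*(-2 - ⅔)² = 1939*(-8/3)² = 1939*(64/9) = 124096/9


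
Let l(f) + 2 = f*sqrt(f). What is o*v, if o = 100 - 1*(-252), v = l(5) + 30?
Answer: 9856 + 1760*sqrt(5) ≈ 13791.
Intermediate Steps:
l(f) = -2 + f**(3/2) (l(f) = -2 + f*sqrt(f) = -2 + f**(3/2))
v = 28 + 5*sqrt(5) (v = (-2 + 5**(3/2)) + 30 = (-2 + 5*sqrt(5)) + 30 = 28 + 5*sqrt(5) ≈ 39.180)
o = 352 (o = 100 + 252 = 352)
o*v = 352*(28 + 5*sqrt(5)) = 9856 + 1760*sqrt(5)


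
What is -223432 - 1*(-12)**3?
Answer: -221704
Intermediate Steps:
-223432 - 1*(-12)**3 = -223432 - 1*(-1728) = -223432 + 1728 = -221704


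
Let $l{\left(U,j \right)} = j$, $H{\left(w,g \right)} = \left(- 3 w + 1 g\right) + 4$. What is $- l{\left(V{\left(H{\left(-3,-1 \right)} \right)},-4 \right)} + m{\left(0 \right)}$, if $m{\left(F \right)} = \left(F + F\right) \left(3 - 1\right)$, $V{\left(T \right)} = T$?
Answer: $4$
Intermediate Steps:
$H{\left(w,g \right)} = 4 + g - 3 w$ ($H{\left(w,g \right)} = \left(- 3 w + g\right) + 4 = \left(g - 3 w\right) + 4 = 4 + g - 3 w$)
$m{\left(F \right)} = 4 F$ ($m{\left(F \right)} = 2 F 2 = 4 F$)
$- l{\left(V{\left(H{\left(-3,-1 \right)} \right)},-4 \right)} + m{\left(0 \right)} = \left(-1\right) \left(-4\right) + 4 \cdot 0 = 4 + 0 = 4$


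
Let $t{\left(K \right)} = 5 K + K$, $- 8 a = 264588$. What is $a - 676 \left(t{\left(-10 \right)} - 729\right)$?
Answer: $\frac{1000581}{2} \approx 5.0029 \cdot 10^{5}$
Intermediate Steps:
$a = - \frac{66147}{2}$ ($a = \left(- \frac{1}{8}\right) 264588 = - \frac{66147}{2} \approx -33074.0$)
$t{\left(K \right)} = 6 K$
$a - 676 \left(t{\left(-10 \right)} - 729\right) = - \frac{66147}{2} - 676 \left(6 \left(-10\right) - 729\right) = - \frac{66147}{2} - 676 \left(-60 - 729\right) = - \frac{66147}{2} - -533364 = - \frac{66147}{2} + 533364 = \frac{1000581}{2}$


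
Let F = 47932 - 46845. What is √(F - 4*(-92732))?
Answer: 3*√41335 ≈ 609.93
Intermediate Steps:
F = 1087
√(F - 4*(-92732)) = √(1087 - 4*(-92732)) = √(1087 + 370928) = √372015 = 3*√41335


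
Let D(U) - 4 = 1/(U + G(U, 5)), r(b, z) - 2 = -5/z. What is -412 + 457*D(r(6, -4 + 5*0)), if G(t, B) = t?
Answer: 19322/13 ≈ 1486.3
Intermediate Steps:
r(b, z) = 2 - 5/z
D(U) = 4 + 1/(2*U) (D(U) = 4 + 1/(U + U) = 4 + 1/(2*U))
-412 + 457*D(r(6, -4 + 5*0)) = -412 + 457*(4 + 1/(2*(2 - 5/(-4 + 5*0)))) = -412 + 457*(4 + 1/(2*(2 - 5/(-4 + 0)))) = -412 + 457*(4 + 1/(2*(2 - 5/(-4)))) = -412 + 457*(4 + 1/(2*(2 - 5*(-1/4)))) = -412 + 457*(4 + 1/(2*(2 + 5/4))) = -412 + 457*(4 + 1/(2*(13/4))) = -412 + 457*(4 + (1/2)*(4/13)) = -412 + 457*(4 + 2/13) = -412 + 457*(54/13) = -412 + 24678/13 = 19322/13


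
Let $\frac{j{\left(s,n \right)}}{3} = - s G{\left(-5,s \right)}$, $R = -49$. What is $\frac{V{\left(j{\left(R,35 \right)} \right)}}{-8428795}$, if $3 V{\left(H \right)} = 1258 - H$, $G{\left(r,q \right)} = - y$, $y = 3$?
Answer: $- \frac{1699}{25286385} \approx -6.719 \cdot 10^{-5}$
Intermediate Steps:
$G{\left(r,q \right)} = -3$ ($G{\left(r,q \right)} = \left(-1\right) 3 = -3$)
$j{\left(s,n \right)} = 9 s$ ($j{\left(s,n \right)} = 3 - s \left(-3\right) = 3 \cdot 3 s = 9 s$)
$V{\left(H \right)} = \frac{1258}{3} - \frac{H}{3}$ ($V{\left(H \right)} = \frac{1258 - H}{3} = \frac{1258}{3} - \frac{H}{3}$)
$\frac{V{\left(j{\left(R,35 \right)} \right)}}{-8428795} = \frac{\frac{1258}{3} - \frac{9 \left(-49\right)}{3}}{-8428795} = \left(\frac{1258}{3} - -147\right) \left(- \frac{1}{8428795}\right) = \left(\frac{1258}{3} + 147\right) \left(- \frac{1}{8428795}\right) = \frac{1699}{3} \left(- \frac{1}{8428795}\right) = - \frac{1699}{25286385}$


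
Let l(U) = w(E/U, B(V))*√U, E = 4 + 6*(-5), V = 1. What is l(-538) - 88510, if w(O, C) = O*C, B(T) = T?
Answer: -88510 + 13*I*√538/269 ≈ -88510.0 + 1.1209*I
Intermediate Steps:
E = -26 (E = 4 - 30 = -26)
w(O, C) = C*O
l(U) = -26/√U (l(U) = (1*(-26/U))*√U = (-26/U)*√U = -26/√U)
l(-538) - 88510 = -(-13)*I*√538/269 - 88510 = 13*I*√538/269 - 88510 = -88510 + 13*I*√538/269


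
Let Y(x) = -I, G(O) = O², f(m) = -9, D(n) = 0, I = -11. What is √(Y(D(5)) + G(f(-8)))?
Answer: 2*√23 ≈ 9.5917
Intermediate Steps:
Y(x) = 11 (Y(x) = -1*(-11) = 11)
√(Y(D(5)) + G(f(-8))) = √(11 + (-9)²) = √(11 + 81) = √92 = 2*√23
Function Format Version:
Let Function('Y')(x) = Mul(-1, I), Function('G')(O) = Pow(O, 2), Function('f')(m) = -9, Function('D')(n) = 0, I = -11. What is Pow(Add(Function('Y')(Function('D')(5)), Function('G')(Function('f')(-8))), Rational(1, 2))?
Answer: Mul(2, Pow(23, Rational(1, 2))) ≈ 9.5917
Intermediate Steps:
Function('Y')(x) = 11 (Function('Y')(x) = Mul(-1, -11) = 11)
Pow(Add(Function('Y')(Function('D')(5)), Function('G')(Function('f')(-8))), Rational(1, 2)) = Pow(Add(11, Pow(-9, 2)), Rational(1, 2)) = Pow(Add(11, 81), Rational(1, 2)) = Pow(92, Rational(1, 2)) = Mul(2, Pow(23, Rational(1, 2)))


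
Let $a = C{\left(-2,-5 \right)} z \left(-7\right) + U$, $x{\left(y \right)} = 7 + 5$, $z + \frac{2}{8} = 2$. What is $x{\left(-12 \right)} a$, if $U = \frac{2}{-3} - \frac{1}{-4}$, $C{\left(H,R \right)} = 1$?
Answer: $-152$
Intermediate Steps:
$z = \frac{7}{4}$ ($z = - \frac{1}{4} + 2 = \frac{7}{4} \approx 1.75$)
$x{\left(y \right)} = 12$
$U = - \frac{5}{12}$ ($U = 2 \left(- \frac{1}{3}\right) - - \frac{1}{4} = - \frac{2}{3} + \frac{1}{4} = - \frac{5}{12} \approx -0.41667$)
$a = - \frac{38}{3}$ ($a = 1 \cdot \frac{7}{4} \left(-7\right) - \frac{5}{12} = \frac{7}{4} \left(-7\right) - \frac{5}{12} = - \frac{49}{4} - \frac{5}{12} = - \frac{38}{3} \approx -12.667$)
$x{\left(-12 \right)} a = 12 \left(- \frac{38}{3}\right) = -152$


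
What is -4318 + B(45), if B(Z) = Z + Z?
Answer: -4228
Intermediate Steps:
B(Z) = 2*Z
-4318 + B(45) = -4318 + 2*45 = -4318 + 90 = -4228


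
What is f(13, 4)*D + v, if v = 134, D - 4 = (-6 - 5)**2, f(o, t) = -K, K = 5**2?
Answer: -2991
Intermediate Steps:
K = 25
f(o, t) = -25 (f(o, t) = -1*25 = -25)
D = 125 (D = 4 + (-6 - 5)**2 = 4 + (-11)**2 = 4 + 121 = 125)
f(13, 4)*D + v = -25*125 + 134 = -3125 + 134 = -2991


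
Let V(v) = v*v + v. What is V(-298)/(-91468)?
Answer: -44253/45734 ≈ -0.96762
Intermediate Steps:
V(v) = v + v² (V(v) = v² + v = v + v²)
V(-298)/(-91468) = -298*(1 - 298)/(-91468) = -298*(-297)*(-1/91468) = 88506*(-1/91468) = -44253/45734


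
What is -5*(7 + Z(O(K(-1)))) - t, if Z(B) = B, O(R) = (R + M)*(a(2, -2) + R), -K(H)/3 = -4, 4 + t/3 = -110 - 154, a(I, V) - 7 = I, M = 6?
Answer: -1121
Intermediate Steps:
a(I, V) = 7 + I
t = -804 (t = -12 + 3*(-110 - 154) = -12 + 3*(-264) = -12 - 792 = -804)
K(H) = 12 (K(H) = -3*(-4) = 12)
O(R) = (6 + R)*(9 + R) (O(R) = (R + 6)*((7 + 2) + R) = (6 + R)*(9 + R))
-5*(7 + Z(O(K(-1)))) - t = -5*(7 + (54 + 12² + 15*12)) - 1*(-804) = -5*(7 + (54 + 144 + 180)) + 804 = -5*(7 + 378) + 804 = -5*385 + 804 = -1925 + 804 = -1121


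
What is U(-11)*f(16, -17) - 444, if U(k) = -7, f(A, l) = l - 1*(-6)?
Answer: -367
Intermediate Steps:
f(A, l) = 6 + l (f(A, l) = l + 6 = 6 + l)
U(-11)*f(16, -17) - 444 = -7*(6 - 17) - 444 = -7*(-11) - 444 = 77 - 444 = -367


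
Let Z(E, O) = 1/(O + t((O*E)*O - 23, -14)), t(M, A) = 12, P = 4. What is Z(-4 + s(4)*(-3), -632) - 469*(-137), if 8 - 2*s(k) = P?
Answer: 39836859/620 ≈ 64253.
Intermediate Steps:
s(k) = 2 (s(k) = 4 - ½*4 = 4 - 2 = 2)
Z(E, O) = 1/(12 + O) (Z(E, O) = 1/(O + 12) = 1/(12 + O))
Z(-4 + s(4)*(-3), -632) - 469*(-137) = 1/(12 - 632) - 469*(-137) = 1/(-620) - 1*(-64253) = -1/620 + 64253 = 39836859/620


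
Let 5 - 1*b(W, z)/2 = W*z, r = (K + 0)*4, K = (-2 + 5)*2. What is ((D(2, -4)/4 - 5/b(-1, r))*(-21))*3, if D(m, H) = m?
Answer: -756/29 ≈ -26.069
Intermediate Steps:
K = 6 (K = 3*2 = 6)
r = 24 (r = (6 + 0)*4 = 6*4 = 24)
b(W, z) = 10 - 2*W*z
((D(2, -4)/4 - 5/b(-1, r))*(-21))*3 = ((2/4 - 5/(10 - 2*(-1)*24))*(-21))*3 = ((2*(¼) - 5/(10 + 48))*(-21))*3 = ((½ - 5/58)*(-21))*3 = ((12/29)*(-21))*3 = -252/29*3 = -756/29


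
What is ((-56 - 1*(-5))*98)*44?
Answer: -219912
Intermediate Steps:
((-56 - 1*(-5))*98)*44 = ((-56 + 5)*98)*44 = -51*98*44 = -4998*44 = -219912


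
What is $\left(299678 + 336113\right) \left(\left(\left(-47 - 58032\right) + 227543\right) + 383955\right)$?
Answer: $351858819429$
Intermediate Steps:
$\left(299678 + 336113\right) \left(\left(\left(-47 - 58032\right) + 227543\right) + 383955\right) = 635791 \left(\left(\left(-47 - 58032\right) + 227543\right) + 383955\right) = 635791 \left(\left(-58079 + 227543\right) + 383955\right) = 635791 \left(169464 + 383955\right) = 635791 \cdot 553419 = 351858819429$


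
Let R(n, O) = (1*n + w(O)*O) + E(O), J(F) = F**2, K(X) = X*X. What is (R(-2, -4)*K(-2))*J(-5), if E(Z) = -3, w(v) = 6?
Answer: -2900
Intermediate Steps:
K(X) = X**2
R(n, O) = -3 + n + 6*O (R(n, O) = (1*n + 6*O) - 3 = (n + 6*O) - 3 = -3 + n + 6*O)
(R(-2, -4)*K(-2))*J(-5) = ((-3 - 2 + 6*(-4))*(-2)**2)*(-5)**2 = ((-3 - 2 - 24)*4)*25 = -29*4*25 = -116*25 = -2900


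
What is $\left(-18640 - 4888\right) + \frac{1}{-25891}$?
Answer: $- \frac{609163449}{25891} \approx -23528.0$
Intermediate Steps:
$\left(-18640 - 4888\right) + \frac{1}{-25891} = -23528 - \frac{1}{25891} = - \frac{609163449}{25891}$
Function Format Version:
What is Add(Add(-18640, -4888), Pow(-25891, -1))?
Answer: Rational(-609163449, 25891) ≈ -23528.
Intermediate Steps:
Add(Add(-18640, -4888), Pow(-25891, -1)) = Add(-23528, Rational(-1, 25891)) = Rational(-609163449, 25891)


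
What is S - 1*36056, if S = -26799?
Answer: -62855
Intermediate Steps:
S - 1*36056 = -26799 - 1*36056 = -26799 - 36056 = -62855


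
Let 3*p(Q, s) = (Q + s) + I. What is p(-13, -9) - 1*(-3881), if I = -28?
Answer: 11593/3 ≈ 3864.3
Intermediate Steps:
p(Q, s) = -28/3 + Q/3 + s/3 (p(Q, s) = ((Q + s) - 28)/3 = (-28 + Q + s)/3 = -28/3 + Q/3 + s/3)
p(-13, -9) - 1*(-3881) = (-28/3 + (⅓)*(-13) + (⅓)*(-9)) - 1*(-3881) = (-28/3 - 13/3 - 3) + 3881 = -50/3 + 3881 = 11593/3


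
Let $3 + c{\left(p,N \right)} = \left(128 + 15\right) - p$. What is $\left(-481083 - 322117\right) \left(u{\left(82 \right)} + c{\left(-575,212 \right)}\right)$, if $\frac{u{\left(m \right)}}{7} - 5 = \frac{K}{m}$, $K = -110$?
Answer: $- \frac{24389168000}{41} \approx -5.9486 \cdot 10^{8}$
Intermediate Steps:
$u{\left(m \right)} = 35 - \frac{770}{m}$ ($u{\left(m \right)} = 35 + 7 \left(- \frac{110}{m}\right) = 35 - \frac{770}{m}$)
$c{\left(p,N \right)} = 140 - p$ ($c{\left(p,N \right)} = -3 - \left(-143 + p\right) = 140 - p$)
$\left(-481083 - 322117\right) \left(u{\left(82 \right)} + c{\left(-575,212 \right)}\right) = \left(-481083 - 322117\right) \left(\left(35 - \frac{770}{82}\right) + \left(140 - -575\right)\right) = - 803200 \left(\left(35 - \frac{385}{41}\right) + \left(140 + 575\right)\right) = - 803200 \left(\left(35 - \frac{385}{41}\right) + 715\right) = - 803200 \left(\frac{1050}{41} + 715\right) = \left(-803200\right) \frac{30365}{41} = - \frac{24389168000}{41}$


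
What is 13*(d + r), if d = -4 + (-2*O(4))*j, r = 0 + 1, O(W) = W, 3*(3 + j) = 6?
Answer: 65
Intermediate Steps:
j = -1 (j = -3 + (1/3)*6 = -3 + 2 = -1)
r = 1
d = 4 (d = -4 - 2*4*(-1) = -4 - 8*(-1) = -4 + 8 = 4)
13*(d + r) = 13*(4 + 1) = 13*5 = 65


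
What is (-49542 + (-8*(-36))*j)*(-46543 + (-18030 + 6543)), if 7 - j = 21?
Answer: 3108899220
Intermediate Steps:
j = -14 (j = 7 - 1*21 = 7 - 21 = -14)
(-49542 + (-8*(-36))*j)*(-46543 + (-18030 + 6543)) = (-49542 - 8*(-36)*(-14))*(-46543 + (-18030 + 6543)) = (-49542 + 288*(-14))*(-46543 - 11487) = (-49542 - 4032)*(-58030) = -53574*(-58030) = 3108899220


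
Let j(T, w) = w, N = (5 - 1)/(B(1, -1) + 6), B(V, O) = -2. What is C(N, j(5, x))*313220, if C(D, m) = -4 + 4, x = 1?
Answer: 0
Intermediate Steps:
N = 1 (N = (5 - 1)/(-2 + 6) = 4/4 = 4*(¼) = 1)
C(D, m) = 0
C(N, j(5, x))*313220 = 0*313220 = 0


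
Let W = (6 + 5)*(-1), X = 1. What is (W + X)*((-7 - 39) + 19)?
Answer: 270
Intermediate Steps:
W = -11 (W = 11*(-1) = -11)
(W + X)*((-7 - 39) + 19) = (-11 + 1)*((-7 - 39) + 19) = -10*(-46 + 19) = -10*(-27) = 270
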